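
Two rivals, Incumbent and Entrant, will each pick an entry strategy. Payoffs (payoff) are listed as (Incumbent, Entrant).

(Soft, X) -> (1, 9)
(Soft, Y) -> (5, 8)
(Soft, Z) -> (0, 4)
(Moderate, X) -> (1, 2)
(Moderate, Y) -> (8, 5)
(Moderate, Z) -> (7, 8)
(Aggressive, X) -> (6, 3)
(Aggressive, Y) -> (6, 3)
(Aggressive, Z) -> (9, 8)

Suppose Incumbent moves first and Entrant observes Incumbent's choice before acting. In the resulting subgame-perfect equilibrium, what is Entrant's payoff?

Work backward from Entrant's decision.
- Soft: BR = X, leader payoff 1.
- Moderate: BR = Z, leader payoff 7.
- Aggressive: BR = Z, leader payoff 9.
Among 1, 7, 9, the best is 9 at Aggressive. Subgame-perfect outcome: (Aggressive, Z) with payoffs (9, 8).

8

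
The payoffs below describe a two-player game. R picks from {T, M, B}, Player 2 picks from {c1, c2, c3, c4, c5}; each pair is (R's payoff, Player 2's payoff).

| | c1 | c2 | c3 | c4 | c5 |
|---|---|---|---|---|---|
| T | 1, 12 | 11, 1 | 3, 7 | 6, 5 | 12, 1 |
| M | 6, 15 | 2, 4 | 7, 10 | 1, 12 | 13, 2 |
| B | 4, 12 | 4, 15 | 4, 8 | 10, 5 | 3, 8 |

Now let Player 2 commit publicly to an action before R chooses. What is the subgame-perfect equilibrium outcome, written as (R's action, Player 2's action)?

Backward induction with Player 2 moving first.
- c1: BR = M, leader payoff 15.
- c2: BR = T, leader payoff 1.
- c3: BR = M, leader payoff 10.
- c4: BR = B, leader payoff 5.
- c5: BR = M, leader payoff 2.
Maximizing over 15, 1, 10, 5, 2, Player 2 chooses c1. Subgame-perfect outcome: (M, c1) with payoffs (6, 15).

(M, c1)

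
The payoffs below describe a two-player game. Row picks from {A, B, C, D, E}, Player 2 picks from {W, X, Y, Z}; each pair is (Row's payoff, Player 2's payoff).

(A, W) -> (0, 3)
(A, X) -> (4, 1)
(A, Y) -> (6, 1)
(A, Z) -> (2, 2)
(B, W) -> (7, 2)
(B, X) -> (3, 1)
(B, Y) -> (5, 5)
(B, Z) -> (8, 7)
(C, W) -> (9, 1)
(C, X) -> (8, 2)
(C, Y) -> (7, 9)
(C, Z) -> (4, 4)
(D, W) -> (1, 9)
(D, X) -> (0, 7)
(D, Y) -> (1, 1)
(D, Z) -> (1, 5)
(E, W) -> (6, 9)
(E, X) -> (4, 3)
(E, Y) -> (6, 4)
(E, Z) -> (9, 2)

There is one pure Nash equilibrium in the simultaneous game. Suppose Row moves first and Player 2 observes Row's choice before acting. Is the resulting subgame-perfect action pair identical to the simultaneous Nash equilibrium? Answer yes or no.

Work backward from Player 2's decision.
- A → Player 2 plays W (best of 3, 1, 1, 2); Row gets 0.
- B → Player 2 plays Z (best of 2, 1, 5, 7); Row gets 8.
- C → Player 2 plays Y (best of 1, 2, 9, 4); Row gets 7.
- D → Player 2 plays W (best of 9, 7, 1, 5); Row gets 1.
- E → Player 2 plays W (best of 9, 3, 4, 2); Row gets 6.
Among 0, 8, 7, 1, 6, the best is 8 at B. Subgame-perfect outcome: (B, Z) with payoffs (8, 7).
Now find the simultaneous Nash equilibrium.
Row's best replies: W→C; X→C; Y→C; Z→E.
Player 2's best replies: A→W; B→Z; C→Y; D→W; E→W.
Only (C, Y) has each player best-responding; Nash payoffs (7, 9).
Sequential outcome (B, Z) differs from the Nash profile (C, Y).

no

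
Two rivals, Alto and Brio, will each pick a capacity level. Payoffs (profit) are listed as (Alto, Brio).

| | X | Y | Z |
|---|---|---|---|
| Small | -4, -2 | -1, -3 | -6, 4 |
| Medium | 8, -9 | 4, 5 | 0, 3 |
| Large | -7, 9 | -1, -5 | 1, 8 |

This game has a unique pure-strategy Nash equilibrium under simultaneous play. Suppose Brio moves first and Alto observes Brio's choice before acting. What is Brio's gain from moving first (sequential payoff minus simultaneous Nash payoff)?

3

Alto best-responds to each possible Brio move:
- X → Alto plays Medium (best of -4, 8, -7); Brio gets -9.
- Y → Alto plays Medium (best of -1, 4, -1); Brio gets 5.
- Z → Alto plays Large (best of -6, 0, 1); Brio gets 8.
Brio's induced payoffs are -9, 5, 8, so Brio commits to Z. Subgame-perfect outcome: (Large, Z) with payoffs (1, 8).
For the simultaneous game, intersect best replies.
Alto's best replies: X→Medium; Y→Medium; Z→Large.
Brio's best replies: Small→Z; Medium→Y; Large→X.
Only (Medium, Y) has each player best-responding; Nash payoffs (4, 5).
Brio's commitment gain: 8 − 5 = 3.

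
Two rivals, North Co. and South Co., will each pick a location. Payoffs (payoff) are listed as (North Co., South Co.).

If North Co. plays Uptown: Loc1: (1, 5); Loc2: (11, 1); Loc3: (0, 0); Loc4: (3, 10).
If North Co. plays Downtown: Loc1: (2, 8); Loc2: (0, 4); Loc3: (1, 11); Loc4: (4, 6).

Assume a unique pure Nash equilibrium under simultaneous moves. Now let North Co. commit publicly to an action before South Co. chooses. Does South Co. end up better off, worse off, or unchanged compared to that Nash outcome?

worse off

Solve by backward induction (North Co. leads).
- Uptown: South Co. compares 5, 1, 0, 10 and picks Loc4; North Co. would get 3.
- Downtown: South Co. compares 8, 4, 11, 6 and picks Loc3; North Co. would get 1.
North Co.'s induced payoffs are 3, 1, so North Co. commits to Uptown. Subgame-perfect outcome: (Uptown, Loc4) with payoffs (3, 10).
For the simultaneous game, intersect best replies.
North Co.'s best replies: Loc1→Downtown; Loc2→Uptown; Loc3→Downtown; Loc4→Downtown.
South Co.'s best replies: Uptown→Loc4; Downtown→Loc3.
Only (Downtown, Loc3) has each player best-responding; Nash payoffs (1, 11).
South Co. earns 10 sequentially versus 11 at the Nash outcome: worse off.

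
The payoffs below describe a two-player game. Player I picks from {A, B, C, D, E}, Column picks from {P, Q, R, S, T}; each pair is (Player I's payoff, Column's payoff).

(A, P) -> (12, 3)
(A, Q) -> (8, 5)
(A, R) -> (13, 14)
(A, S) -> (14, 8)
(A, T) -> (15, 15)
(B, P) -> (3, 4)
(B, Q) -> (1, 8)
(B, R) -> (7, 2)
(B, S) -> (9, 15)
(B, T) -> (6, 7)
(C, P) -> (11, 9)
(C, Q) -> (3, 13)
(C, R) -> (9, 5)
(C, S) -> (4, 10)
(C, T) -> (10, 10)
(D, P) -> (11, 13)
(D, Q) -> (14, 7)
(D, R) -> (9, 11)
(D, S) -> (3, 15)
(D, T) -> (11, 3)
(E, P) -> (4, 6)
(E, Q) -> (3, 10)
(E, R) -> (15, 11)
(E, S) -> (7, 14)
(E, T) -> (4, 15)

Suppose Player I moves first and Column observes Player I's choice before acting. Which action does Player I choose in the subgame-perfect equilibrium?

A

Work backward from Column's decision.
- A: BR = T, leader payoff 15.
- B: BR = S, leader payoff 9.
- C: BR = Q, leader payoff 3.
- D: BR = S, leader payoff 3.
- E: BR = T, leader payoff 4.
Among 15, 9, 3, 3, 4, the best is 15 at A. Subgame-perfect outcome: (A, T) with payoffs (15, 15).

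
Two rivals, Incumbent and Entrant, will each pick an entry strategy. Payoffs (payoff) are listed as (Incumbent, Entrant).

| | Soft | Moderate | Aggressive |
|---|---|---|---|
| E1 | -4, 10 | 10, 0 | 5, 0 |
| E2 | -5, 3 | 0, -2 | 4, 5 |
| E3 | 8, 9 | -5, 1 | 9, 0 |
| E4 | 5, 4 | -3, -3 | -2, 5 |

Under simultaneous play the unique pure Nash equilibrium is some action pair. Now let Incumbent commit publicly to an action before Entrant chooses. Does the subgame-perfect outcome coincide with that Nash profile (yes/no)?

yes

Backward induction with Incumbent moving first.
- E1: BR = Soft, leader payoff -4.
- E2: BR = Aggressive, leader payoff 4.
- E3: BR = Soft, leader payoff 8.
- E4: BR = Aggressive, leader payoff -2.
Among -4, 4, 8, -2, the best is 8 at E3. Subgame-perfect outcome: (E3, Soft) with payoffs (8, 9).
Under simultaneous play:
Incumbent's best replies: Soft→E3; Moderate→E1; Aggressive→E3.
Entrant's best replies: E1→Soft; E2→Aggressive; E3→Soft; E4→Aggressive.
Only (E3, Soft) has each player best-responding; Nash payoffs (8, 9).
Sequential outcome (E3, Soft) coincides with the Nash profile (E3, Soft).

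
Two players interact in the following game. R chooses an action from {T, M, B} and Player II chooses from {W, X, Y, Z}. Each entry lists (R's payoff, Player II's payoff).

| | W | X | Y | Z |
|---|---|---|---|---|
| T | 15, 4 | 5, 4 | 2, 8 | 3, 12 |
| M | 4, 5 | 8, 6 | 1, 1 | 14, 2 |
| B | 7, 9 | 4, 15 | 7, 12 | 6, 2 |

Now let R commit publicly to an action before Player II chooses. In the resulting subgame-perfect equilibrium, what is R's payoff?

8

Solve by backward induction (R leads).
- T: BR = Z, leader payoff 3.
- M: BR = X, leader payoff 8.
- B: BR = X, leader payoff 4.
R's induced payoffs are 3, 8, 4, so R commits to M. Subgame-perfect outcome: (M, X) with payoffs (8, 6).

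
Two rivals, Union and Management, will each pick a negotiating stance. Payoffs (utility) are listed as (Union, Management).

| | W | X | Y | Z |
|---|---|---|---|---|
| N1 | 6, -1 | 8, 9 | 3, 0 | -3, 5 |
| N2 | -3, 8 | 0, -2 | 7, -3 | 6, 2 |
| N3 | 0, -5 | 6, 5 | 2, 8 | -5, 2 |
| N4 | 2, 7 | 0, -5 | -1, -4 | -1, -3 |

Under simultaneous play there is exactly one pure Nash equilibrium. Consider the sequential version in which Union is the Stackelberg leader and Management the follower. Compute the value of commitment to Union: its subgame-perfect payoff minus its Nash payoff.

0

Management best-responds to each possible Union move:
- N1: BR = X, leader payoff 8.
- N2: BR = W, leader payoff -3.
- N3: BR = Y, leader payoff 2.
- N4: BR = W, leader payoff 2.
Among 8, -3, 2, 2, the best is 8 at N1. Subgame-perfect outcome: (N1, X) with payoffs (8, 9).
For the simultaneous game, intersect best replies.
Union's best replies: W→N1; X→N1; Y→N2; Z→N2.
Management's best replies: N1→X; N2→W; N3→Y; N4→W.
The unique mutual best reply is (N1, X), giving (8, 9).
Union's commitment gain: 8 − 8 = 0.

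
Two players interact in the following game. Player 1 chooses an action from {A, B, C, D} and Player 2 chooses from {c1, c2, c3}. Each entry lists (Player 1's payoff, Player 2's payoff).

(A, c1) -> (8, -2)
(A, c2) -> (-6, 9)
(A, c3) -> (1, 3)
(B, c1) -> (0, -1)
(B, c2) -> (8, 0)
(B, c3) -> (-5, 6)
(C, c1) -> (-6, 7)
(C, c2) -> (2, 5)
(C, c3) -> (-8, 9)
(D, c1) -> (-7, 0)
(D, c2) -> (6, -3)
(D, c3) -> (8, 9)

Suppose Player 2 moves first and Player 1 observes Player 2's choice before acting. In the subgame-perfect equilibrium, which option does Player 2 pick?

c3

Solve by backward induction (Player 2 leads).
- c1: BR = A, leader payoff -2.
- c2: BR = B, leader payoff 0.
- c3: BR = D, leader payoff 9.
Player 2's induced payoffs are -2, 0, 9, so Player 2 commits to c3. Subgame-perfect outcome: (D, c3) with payoffs (8, 9).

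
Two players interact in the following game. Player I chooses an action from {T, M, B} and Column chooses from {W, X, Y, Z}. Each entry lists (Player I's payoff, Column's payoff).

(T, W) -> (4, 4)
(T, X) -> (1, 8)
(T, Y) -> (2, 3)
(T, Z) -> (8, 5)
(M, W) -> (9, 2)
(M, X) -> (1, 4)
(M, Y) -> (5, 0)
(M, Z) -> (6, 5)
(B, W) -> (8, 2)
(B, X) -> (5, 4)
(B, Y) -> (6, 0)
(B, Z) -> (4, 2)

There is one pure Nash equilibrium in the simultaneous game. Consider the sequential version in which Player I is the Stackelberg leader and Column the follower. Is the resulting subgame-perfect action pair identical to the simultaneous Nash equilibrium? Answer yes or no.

no

Backward induction with Player I moving first.
- T → Column plays X (best of 4, 8, 3, 5); Player I gets 1.
- M → Column plays Z (best of 2, 4, 0, 5); Player I gets 6.
- B → Column plays X (best of 2, 4, 0, 2); Player I gets 5.
Player I's induced payoffs are 1, 6, 5, so Player I commits to M. Subgame-perfect outcome: (M, Z) with payoffs (6, 5).
Now find the simultaneous Nash equilibrium.
Player I's best replies: W→M; X→B; Y→B; Z→T.
Column's best replies: T→X; M→Z; B→X.
Only (B, X) has each player best-responding; Nash payoffs (5, 4).
Sequential outcome (M, Z) differs from the Nash profile (B, X).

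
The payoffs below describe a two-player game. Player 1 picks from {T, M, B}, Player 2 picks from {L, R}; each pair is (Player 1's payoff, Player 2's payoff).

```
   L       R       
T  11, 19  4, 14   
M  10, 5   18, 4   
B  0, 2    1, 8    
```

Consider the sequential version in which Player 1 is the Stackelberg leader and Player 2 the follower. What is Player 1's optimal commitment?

T

Backward induction with Player 1 moving first.
- T: BR = L, leader payoff 11.
- M: BR = L, leader payoff 10.
- B: BR = R, leader payoff 1.
Player 1's induced payoffs are 11, 10, 1, so Player 1 commits to T. Subgame-perfect outcome: (T, L) with payoffs (11, 19).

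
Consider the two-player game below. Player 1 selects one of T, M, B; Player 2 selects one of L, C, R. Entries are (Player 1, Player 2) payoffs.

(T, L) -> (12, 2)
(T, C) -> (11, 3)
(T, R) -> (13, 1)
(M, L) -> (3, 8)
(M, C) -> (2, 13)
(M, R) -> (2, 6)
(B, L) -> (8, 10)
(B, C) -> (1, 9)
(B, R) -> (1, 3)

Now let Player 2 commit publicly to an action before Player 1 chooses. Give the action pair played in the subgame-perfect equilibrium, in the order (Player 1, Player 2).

(T, C)

Solve by backward induction (Player 2 leads).
- L → Player 1 plays T (best of 12, 3, 8); Player 2 gets 2.
- C → Player 1 plays T (best of 11, 2, 1); Player 2 gets 3.
- R → Player 1 plays T (best of 13, 2, 1); Player 2 gets 1.
Maximizing over 2, 3, 1, Player 2 chooses C. Subgame-perfect outcome: (T, C) with payoffs (11, 3).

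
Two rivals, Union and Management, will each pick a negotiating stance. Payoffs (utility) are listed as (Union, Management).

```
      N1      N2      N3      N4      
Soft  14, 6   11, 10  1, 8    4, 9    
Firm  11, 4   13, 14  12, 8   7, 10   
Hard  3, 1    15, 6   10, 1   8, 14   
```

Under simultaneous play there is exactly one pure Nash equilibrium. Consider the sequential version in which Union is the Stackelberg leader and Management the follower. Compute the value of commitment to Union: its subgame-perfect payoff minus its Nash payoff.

Management best-responds to each possible Union move:
- Soft: Management compares 6, 10, 8, 9 and picks N2; Union would get 11.
- Firm: Management compares 4, 14, 8, 10 and picks N2; Union would get 13.
- Hard: Management compares 1, 6, 1, 14 and picks N4; Union would get 8.
Among 11, 13, 8, the best is 13 at Firm. Subgame-perfect outcome: (Firm, N2) with payoffs (13, 14).
Under simultaneous play:
Union's best replies: N1→Soft; N2→Hard; N3→Firm; N4→Hard.
Management's best replies: Soft→N2; Firm→N2; Hard→N4.
Only (Hard, N4) has each player best-responding; Nash payoffs (8, 14).
Union's commitment gain: 13 − 8 = 5.

5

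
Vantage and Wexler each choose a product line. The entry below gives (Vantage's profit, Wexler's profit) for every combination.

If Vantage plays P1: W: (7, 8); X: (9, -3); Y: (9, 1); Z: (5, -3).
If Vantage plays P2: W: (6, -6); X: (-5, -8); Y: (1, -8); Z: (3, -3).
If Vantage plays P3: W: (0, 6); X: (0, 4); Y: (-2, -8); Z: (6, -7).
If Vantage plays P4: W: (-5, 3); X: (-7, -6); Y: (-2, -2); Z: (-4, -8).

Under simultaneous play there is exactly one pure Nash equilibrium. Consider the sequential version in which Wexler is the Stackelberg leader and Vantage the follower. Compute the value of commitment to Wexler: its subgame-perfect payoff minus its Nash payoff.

Solve by backward induction (Wexler leads).
- W: BR = P1, leader payoff 8.
- X: BR = P1, leader payoff -3.
- Y: BR = P1, leader payoff 1.
- Z: BR = P3, leader payoff -7.
Wexler's induced payoffs are 8, -3, 1, -7, so Wexler commits to W. Subgame-perfect outcome: (P1, W) with payoffs (7, 8).
Now find the simultaneous Nash equilibrium.
Vantage's best replies: W→P1; X→P1; Y→P1; Z→P3.
Wexler's best replies: P1→W; P2→Z; P3→W; P4→W.
The unique mutual best reply is (P1, W), giving (7, 8).
Wexler's commitment gain: 8 − 8 = 0.

0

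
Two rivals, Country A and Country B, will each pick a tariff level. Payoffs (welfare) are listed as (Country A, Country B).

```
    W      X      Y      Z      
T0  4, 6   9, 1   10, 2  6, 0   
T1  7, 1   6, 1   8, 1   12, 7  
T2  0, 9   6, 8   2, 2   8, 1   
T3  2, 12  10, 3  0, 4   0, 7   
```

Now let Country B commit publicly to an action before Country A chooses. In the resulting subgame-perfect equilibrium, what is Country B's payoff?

7

Work backward from Country A's decision.
- W: Country A compares 4, 7, 0, 2 and picks T1; Country B would get 1.
- X: Country A compares 9, 6, 6, 10 and picks T3; Country B would get 3.
- Y: Country A compares 10, 8, 2, 0 and picks T0; Country B would get 2.
- Z: Country A compares 6, 12, 8, 0 and picks T1; Country B would get 7.
Maximizing over 1, 3, 2, 7, Country B chooses Z. Subgame-perfect outcome: (T1, Z) with payoffs (12, 7).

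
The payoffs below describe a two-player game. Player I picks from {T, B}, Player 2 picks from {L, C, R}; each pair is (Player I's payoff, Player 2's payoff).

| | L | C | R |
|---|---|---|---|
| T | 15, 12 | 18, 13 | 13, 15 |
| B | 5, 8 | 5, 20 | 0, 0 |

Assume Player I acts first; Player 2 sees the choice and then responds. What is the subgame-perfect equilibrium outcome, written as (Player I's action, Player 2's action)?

Work backward from Player 2's decision.
- T: Player 2 compares 12, 13, 15 and picks R; Player I would get 13.
- B: Player 2 compares 8, 20, 0 and picks C; Player I would get 5.
Maximizing over 13, 5, Player I chooses T. Subgame-perfect outcome: (T, R) with payoffs (13, 15).

(T, R)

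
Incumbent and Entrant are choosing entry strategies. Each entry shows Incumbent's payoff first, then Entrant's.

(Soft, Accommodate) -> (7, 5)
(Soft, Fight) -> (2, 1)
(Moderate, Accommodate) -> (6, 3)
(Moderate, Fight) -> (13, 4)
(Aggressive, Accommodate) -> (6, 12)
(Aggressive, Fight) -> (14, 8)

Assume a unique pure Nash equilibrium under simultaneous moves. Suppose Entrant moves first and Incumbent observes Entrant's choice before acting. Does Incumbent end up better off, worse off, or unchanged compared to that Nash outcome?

Backward induction with Entrant moving first.
- Accommodate → Incumbent plays Soft (best of 7, 6, 6); Entrant gets 5.
- Fight → Incumbent plays Aggressive (best of 2, 13, 14); Entrant gets 8.
Entrant's induced payoffs are 5, 8, so Entrant commits to Fight. Subgame-perfect outcome: (Aggressive, Fight) with payoffs (14, 8).
Under simultaneous play:
Incumbent's best replies: Accommodate→Soft; Fight→Aggressive.
Entrant's best replies: Soft→Accommodate; Moderate→Fight; Aggressive→Accommodate.
The unique mutual best reply is (Soft, Accommodate), giving (7, 5).
Incumbent earns 14 sequentially versus 7 at the Nash outcome: better off.

better off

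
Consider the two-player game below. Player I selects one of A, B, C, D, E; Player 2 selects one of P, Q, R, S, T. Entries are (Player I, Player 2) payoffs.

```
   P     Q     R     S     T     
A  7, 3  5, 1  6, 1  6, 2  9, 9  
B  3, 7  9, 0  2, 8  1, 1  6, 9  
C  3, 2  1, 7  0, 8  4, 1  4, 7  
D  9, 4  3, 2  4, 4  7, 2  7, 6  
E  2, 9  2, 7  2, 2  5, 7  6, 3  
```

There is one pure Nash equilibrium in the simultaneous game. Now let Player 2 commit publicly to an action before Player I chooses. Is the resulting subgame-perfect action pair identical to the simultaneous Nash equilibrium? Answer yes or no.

Player I best-responds to each possible Player 2 move:
- P: Player I compares 7, 3, 3, 9, 2 and picks D; Player 2 would get 4.
- Q: Player I compares 5, 9, 1, 3, 2 and picks B; Player 2 would get 0.
- R: Player I compares 6, 2, 0, 4, 2 and picks A; Player 2 would get 1.
- S: Player I compares 6, 1, 4, 7, 5 and picks D; Player 2 would get 2.
- T: Player I compares 9, 6, 4, 7, 6 and picks A; Player 2 would get 9.
Maximizing over 4, 0, 1, 2, 9, Player 2 chooses T. Subgame-perfect outcome: (A, T) with payoffs (9, 9).
Under simultaneous play:
Player I's best replies: P→D; Q→B; R→A; S→D; T→A.
Player 2's best replies: A→T; B→T; C→R; D→T; E→P.
Only (A, T) has each player best-responding; Nash payoffs (9, 9).
Sequential outcome (A, T) coincides with the Nash profile (A, T).

yes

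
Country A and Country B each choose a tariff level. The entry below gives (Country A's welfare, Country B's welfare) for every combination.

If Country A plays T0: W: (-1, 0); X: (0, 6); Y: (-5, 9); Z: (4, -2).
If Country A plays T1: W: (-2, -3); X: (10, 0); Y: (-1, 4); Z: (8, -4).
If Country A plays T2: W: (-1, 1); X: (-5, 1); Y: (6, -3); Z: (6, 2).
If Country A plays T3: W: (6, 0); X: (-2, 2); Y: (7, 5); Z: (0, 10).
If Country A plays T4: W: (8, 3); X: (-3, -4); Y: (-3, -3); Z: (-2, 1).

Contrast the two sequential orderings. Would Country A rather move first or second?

first

If Country A leads: Country B's best replies are T0→Y, T1→Y, T2→Z, T3→Z, T4→W; Country A's induced payoffs -5, -1, 6, 0, 8; outcome (T4, W), payoffs (8, 3).
If Country B leads: Country A's best replies are W→T4, X→T1, Y→T3, Z→T1; Country B's induced payoffs 3, 0, 5, -4; outcome (T3, Y), payoffs (7, 5).
Country A gets 8 moving first and 7 moving second, so Country A prefers to move first.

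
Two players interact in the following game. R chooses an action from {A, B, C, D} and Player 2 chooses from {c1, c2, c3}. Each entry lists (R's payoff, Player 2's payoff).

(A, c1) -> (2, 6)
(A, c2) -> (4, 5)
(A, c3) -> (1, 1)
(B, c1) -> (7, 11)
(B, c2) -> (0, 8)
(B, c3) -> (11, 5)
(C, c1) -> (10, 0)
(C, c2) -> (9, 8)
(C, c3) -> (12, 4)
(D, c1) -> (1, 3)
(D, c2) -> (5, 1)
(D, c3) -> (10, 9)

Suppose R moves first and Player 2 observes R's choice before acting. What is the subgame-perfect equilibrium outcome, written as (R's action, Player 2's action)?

(D, c3)

Work backward from Player 2's decision.
- A: BR = c1, leader payoff 2.
- B: BR = c1, leader payoff 7.
- C: BR = c2, leader payoff 9.
- D: BR = c3, leader payoff 10.
R's induced payoffs are 2, 7, 9, 10, so R commits to D. Subgame-perfect outcome: (D, c3) with payoffs (10, 9).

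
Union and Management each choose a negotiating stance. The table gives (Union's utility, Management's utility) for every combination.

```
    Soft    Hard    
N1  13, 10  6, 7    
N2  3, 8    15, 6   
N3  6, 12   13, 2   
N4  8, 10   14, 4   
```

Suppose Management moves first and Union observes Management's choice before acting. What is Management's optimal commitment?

Soft

Solve by backward induction (Management leads).
- Soft: Union compares 13, 3, 6, 8 and picks N1; Management would get 10.
- Hard: Union compares 6, 15, 13, 14 and picks N2; Management would get 6.
Maximizing over 10, 6, Management chooses Soft. Subgame-perfect outcome: (N1, Soft) with payoffs (13, 10).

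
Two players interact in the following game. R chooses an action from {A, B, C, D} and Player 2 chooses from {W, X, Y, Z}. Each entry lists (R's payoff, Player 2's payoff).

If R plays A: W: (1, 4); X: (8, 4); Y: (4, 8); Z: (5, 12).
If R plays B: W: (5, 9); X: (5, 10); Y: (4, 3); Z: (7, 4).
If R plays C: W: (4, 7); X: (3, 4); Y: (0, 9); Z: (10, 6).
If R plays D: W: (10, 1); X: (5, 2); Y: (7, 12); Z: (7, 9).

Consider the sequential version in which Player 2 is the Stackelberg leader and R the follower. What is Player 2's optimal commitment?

Y

Backward induction with Player 2 moving first.
- W → R plays D (best of 1, 5, 4, 10); Player 2 gets 1.
- X → R plays A (best of 8, 5, 3, 5); Player 2 gets 4.
- Y → R plays D (best of 4, 4, 0, 7); Player 2 gets 12.
- Z → R plays C (best of 5, 7, 10, 7); Player 2 gets 6.
Player 2's induced payoffs are 1, 4, 12, 6, so Player 2 commits to Y. Subgame-perfect outcome: (D, Y) with payoffs (7, 12).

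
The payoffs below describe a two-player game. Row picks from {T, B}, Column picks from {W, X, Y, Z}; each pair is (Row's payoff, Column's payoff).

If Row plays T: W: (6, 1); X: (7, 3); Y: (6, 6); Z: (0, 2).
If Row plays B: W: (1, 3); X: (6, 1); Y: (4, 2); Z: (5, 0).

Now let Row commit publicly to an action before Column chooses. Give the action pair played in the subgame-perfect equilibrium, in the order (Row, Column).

Work backward from Column's decision.
- T: BR = Y, leader payoff 6.
- B: BR = W, leader payoff 1.
Row's induced payoffs are 6, 1, so Row commits to T. Subgame-perfect outcome: (T, Y) with payoffs (6, 6).

(T, Y)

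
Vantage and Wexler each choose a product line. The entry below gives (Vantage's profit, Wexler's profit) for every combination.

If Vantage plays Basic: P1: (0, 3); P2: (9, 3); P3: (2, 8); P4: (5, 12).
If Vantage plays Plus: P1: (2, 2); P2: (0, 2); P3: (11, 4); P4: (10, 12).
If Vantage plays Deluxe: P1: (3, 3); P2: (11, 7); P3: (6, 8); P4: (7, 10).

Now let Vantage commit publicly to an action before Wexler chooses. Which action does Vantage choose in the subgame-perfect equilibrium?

Solve by backward induction (Vantage leads).
- Basic → Wexler plays P4 (best of 3, 3, 8, 12); Vantage gets 5.
- Plus → Wexler plays P4 (best of 2, 2, 4, 12); Vantage gets 10.
- Deluxe → Wexler plays P4 (best of 3, 7, 8, 10); Vantage gets 7.
Maximizing over 5, 10, 7, Vantage chooses Plus. Subgame-perfect outcome: (Plus, P4) with payoffs (10, 12).

Plus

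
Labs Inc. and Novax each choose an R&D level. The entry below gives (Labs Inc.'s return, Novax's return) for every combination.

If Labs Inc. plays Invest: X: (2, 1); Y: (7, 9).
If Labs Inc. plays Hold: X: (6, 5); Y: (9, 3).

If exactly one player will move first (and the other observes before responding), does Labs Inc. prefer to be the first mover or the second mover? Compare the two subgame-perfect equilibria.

first

If Labs Inc. leads: Novax's best replies are Invest→Y, Hold→X; Labs Inc.'s induced payoffs 7, 6; outcome (Invest, Y), payoffs (7, 9).
If Novax leads: Labs Inc.'s best replies are X→Hold, Y→Hold; Novax's induced payoffs 5, 3; outcome (Hold, X), payoffs (6, 5).
Labs Inc. gets 7 moving first and 6 moving second, so Labs Inc. prefers to move first.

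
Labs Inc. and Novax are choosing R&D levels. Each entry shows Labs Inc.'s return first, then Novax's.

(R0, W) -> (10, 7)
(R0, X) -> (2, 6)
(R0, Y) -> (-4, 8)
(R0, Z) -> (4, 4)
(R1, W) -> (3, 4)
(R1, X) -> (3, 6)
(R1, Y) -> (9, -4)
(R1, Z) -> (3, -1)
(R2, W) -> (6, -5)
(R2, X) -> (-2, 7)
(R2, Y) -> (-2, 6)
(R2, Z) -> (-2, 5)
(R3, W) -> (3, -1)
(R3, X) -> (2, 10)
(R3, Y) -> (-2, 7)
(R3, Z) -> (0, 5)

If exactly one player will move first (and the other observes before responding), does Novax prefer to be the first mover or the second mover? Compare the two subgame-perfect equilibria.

first

If Labs Inc. leads: Novax's best replies are R0→Y, R1→X, R2→X, R3→X; Labs Inc.'s induced payoffs -4, 3, -2, 2; outcome (R1, X), payoffs (3, 6).
If Novax leads: Labs Inc.'s best replies are W→R0, X→R1, Y→R1, Z→R0; Novax's induced payoffs 7, 6, -4, 4; outcome (R0, W), payoffs (10, 7).
Novax gets 7 moving first and 6 moving second, so Novax prefers to move first.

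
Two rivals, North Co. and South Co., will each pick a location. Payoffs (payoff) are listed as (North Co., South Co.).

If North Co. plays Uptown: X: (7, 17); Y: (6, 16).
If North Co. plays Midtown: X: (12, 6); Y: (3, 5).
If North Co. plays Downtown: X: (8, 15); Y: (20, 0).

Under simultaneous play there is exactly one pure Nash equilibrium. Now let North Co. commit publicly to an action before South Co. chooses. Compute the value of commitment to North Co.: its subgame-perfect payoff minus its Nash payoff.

South Co. best-responds to each possible North Co. move:
- Uptown: South Co. compares 17, 16 and picks X; North Co. would get 7.
- Midtown: South Co. compares 6, 5 and picks X; North Co. would get 12.
- Downtown: South Co. compares 15, 0 and picks X; North Co. would get 8.
Among 7, 12, 8, the best is 12 at Midtown. Subgame-perfect outcome: (Midtown, X) with payoffs (12, 6).
Under simultaneous play:
North Co.'s best replies: X→Midtown; Y→Downtown.
South Co.'s best replies: Uptown→X; Midtown→X; Downtown→X.
The unique mutual best reply is (Midtown, X), giving (12, 6).
North Co.'s commitment gain: 12 − 12 = 0.

0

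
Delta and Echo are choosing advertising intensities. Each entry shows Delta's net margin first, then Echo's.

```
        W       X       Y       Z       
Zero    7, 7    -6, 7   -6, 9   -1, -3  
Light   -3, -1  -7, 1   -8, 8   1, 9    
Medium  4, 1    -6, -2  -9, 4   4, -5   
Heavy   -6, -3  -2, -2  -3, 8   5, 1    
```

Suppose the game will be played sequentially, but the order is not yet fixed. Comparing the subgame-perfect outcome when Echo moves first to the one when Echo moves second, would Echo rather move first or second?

second

If Delta leads: Echo's best replies are Zero→Y, Light→Z, Medium→Y, Heavy→Y; Delta's induced payoffs -6, 1, -9, -3; outcome (Light, Z), payoffs (1, 9).
If Echo leads: Delta's best replies are W→Zero, X→Heavy, Y→Heavy, Z→Heavy; Echo's induced payoffs 7, -2, 8, 1; outcome (Heavy, Y), payoffs (-3, 8).
Echo gets 8 moving first and 9 moving second, so Echo prefers to move second.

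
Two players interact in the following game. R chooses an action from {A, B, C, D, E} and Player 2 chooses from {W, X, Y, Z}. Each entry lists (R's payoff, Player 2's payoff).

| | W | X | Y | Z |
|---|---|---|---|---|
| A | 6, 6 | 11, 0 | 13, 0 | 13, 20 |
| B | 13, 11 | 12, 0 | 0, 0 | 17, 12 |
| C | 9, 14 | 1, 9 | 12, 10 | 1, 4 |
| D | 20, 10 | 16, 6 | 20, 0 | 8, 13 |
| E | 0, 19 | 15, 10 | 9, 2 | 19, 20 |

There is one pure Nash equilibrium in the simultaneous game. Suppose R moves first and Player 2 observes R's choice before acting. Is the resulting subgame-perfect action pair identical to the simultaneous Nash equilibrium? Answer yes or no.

yes

Player 2 best-responds to each possible R move:
- A → Player 2 plays Z (best of 6, 0, 0, 20); R gets 13.
- B → Player 2 plays Z (best of 11, 0, 0, 12); R gets 17.
- C → Player 2 plays W (best of 14, 9, 10, 4); R gets 9.
- D → Player 2 plays Z (best of 10, 6, 0, 13); R gets 8.
- E → Player 2 plays Z (best of 19, 10, 2, 20); R gets 19.
R's induced payoffs are 13, 17, 9, 8, 19, so R commits to E. Subgame-perfect outcome: (E, Z) with payoffs (19, 20).
Under simultaneous play:
R's best replies: W→D; X→D; Y→D; Z→E.
Player 2's best replies: A→Z; B→Z; C→W; D→Z; E→Z.
The unique mutual best reply is (E, Z), giving (19, 20).
Sequential outcome (E, Z) coincides with the Nash profile (E, Z).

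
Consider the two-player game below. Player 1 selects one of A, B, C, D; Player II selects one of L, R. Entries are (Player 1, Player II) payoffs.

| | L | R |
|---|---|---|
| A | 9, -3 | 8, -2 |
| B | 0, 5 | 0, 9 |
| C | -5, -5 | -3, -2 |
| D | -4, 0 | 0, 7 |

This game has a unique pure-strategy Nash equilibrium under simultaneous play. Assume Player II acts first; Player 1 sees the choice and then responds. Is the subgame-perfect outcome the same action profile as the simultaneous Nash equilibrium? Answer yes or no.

yes

Solve by backward induction (Player II leads).
- L: BR = A, leader payoff -3.
- R: BR = A, leader payoff -2.
Player II's induced payoffs are -3, -2, so Player II commits to R. Subgame-perfect outcome: (A, R) with payoffs (8, -2).
For the simultaneous game, intersect best replies.
Player 1's best replies: L→A; R→A.
Player II's best replies: A→R; B→R; C→R; D→R.
The unique mutual best reply is (A, R), giving (8, -2).
Sequential outcome (A, R) coincides with the Nash profile (A, R).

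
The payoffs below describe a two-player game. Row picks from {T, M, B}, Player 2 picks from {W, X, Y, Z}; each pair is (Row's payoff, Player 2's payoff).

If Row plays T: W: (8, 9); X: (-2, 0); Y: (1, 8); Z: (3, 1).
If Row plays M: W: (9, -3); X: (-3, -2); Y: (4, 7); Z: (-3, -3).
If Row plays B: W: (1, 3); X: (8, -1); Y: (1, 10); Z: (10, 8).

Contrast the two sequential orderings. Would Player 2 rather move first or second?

second

If Row leads: Player 2's best replies are T→W, M→Y, B→Y; Row's induced payoffs 8, 4, 1; outcome (T, W), payoffs (8, 9).
If Player 2 leads: Row's best replies are W→M, X→B, Y→M, Z→B; Player 2's induced payoffs -3, -1, 7, 8; outcome (B, Z), payoffs (10, 8).
Player 2 gets 8 moving first and 9 moving second, so Player 2 prefers to move second.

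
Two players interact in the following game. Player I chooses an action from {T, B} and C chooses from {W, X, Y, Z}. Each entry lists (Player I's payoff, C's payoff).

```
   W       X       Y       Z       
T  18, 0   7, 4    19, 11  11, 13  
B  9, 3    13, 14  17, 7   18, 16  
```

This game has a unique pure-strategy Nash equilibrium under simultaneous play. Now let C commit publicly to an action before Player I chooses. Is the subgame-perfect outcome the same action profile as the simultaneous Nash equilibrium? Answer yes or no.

Backward induction with C moving first.
- W → Player I plays T (best of 18, 9); C gets 0.
- X → Player I plays B (best of 7, 13); C gets 14.
- Y → Player I plays T (best of 19, 17); C gets 11.
- Z → Player I plays B (best of 11, 18); C gets 16.
Maximizing over 0, 14, 11, 16, C chooses Z. Subgame-perfect outcome: (B, Z) with payoffs (18, 16).
Now find the simultaneous Nash equilibrium.
Player I's best replies: W→T; X→B; Y→T; Z→B.
C's best replies: T→Z; B→Z.
The unique mutual best reply is (B, Z), giving (18, 16).
Sequential outcome (B, Z) coincides with the Nash profile (B, Z).

yes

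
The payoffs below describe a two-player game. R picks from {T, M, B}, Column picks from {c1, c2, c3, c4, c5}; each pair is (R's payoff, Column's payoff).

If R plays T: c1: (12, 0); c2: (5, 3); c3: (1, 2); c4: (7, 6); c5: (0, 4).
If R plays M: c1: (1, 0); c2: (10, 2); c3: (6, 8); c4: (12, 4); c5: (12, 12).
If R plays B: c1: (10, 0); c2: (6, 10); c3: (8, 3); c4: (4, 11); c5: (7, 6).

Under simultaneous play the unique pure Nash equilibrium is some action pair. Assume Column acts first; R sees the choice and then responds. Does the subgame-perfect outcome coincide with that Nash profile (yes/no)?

Backward induction with Column moving first.
- c1 → R plays T (best of 12, 1, 10); Column gets 0.
- c2 → R plays M (best of 5, 10, 6); Column gets 2.
- c3 → R plays B (best of 1, 6, 8); Column gets 3.
- c4 → R plays M (best of 7, 12, 4); Column gets 4.
- c5 → R plays M (best of 0, 12, 7); Column gets 12.
Among 0, 2, 3, 4, 12, the best is 12 at c5. Subgame-perfect outcome: (M, c5) with payoffs (12, 12).
Under simultaneous play:
R's best replies: c1→T; c2→M; c3→B; c4→M; c5→M.
Column's best replies: T→c4; M→c5; B→c4.
Only (M, c5) has each player best-responding; Nash payoffs (12, 12).
Sequential outcome (M, c5) coincides with the Nash profile (M, c5).

yes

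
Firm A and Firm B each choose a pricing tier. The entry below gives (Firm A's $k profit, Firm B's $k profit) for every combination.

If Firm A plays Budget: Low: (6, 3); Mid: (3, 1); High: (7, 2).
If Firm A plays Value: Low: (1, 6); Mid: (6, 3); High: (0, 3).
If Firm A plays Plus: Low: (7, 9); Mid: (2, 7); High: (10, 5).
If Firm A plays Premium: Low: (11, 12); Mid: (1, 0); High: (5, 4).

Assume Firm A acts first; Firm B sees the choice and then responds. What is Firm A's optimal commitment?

Premium

Solve by backward induction (Firm A leads).
- Budget → Firm B plays Low (best of 3, 1, 2); Firm A gets 6.
- Value → Firm B plays Low (best of 6, 3, 3); Firm A gets 1.
- Plus → Firm B plays Low (best of 9, 7, 5); Firm A gets 7.
- Premium → Firm B plays Low (best of 12, 0, 4); Firm A gets 11.
Among 6, 1, 7, 11, the best is 11 at Premium. Subgame-perfect outcome: (Premium, Low) with payoffs (11, 12).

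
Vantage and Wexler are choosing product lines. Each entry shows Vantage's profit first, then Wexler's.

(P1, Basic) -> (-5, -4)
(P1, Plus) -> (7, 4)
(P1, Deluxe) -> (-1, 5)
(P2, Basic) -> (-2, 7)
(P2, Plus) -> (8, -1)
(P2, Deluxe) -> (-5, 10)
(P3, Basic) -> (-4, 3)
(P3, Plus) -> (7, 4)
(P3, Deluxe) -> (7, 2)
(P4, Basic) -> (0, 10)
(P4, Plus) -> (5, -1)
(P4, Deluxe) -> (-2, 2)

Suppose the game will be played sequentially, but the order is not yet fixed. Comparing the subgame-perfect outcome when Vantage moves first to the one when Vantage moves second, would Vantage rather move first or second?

If Vantage leads: Wexler's best replies are P1→Deluxe, P2→Deluxe, P3→Plus, P4→Basic; Vantage's induced payoffs -1, -5, 7, 0; outcome (P3, Plus), payoffs (7, 4).
If Wexler leads: Vantage's best replies are Basic→P4, Plus→P2, Deluxe→P3; Wexler's induced payoffs 10, -1, 2; outcome (P4, Basic), payoffs (0, 10).
Vantage gets 7 moving first and 0 moving second, so Vantage prefers to move first.

first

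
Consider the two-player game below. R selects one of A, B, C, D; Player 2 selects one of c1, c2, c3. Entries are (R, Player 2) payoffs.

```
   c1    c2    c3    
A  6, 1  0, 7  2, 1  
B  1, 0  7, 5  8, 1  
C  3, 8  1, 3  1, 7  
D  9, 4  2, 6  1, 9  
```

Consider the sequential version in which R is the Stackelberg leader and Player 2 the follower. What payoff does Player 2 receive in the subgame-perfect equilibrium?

5

Player 2 best-responds to each possible R move:
- A: Player 2 compares 1, 7, 1 and picks c2; R would get 0.
- B: Player 2 compares 0, 5, 1 and picks c2; R would get 7.
- C: Player 2 compares 8, 3, 7 and picks c1; R would get 3.
- D: Player 2 compares 4, 6, 9 and picks c3; R would get 1.
R's induced payoffs are 0, 7, 3, 1, so R commits to B. Subgame-perfect outcome: (B, c2) with payoffs (7, 5).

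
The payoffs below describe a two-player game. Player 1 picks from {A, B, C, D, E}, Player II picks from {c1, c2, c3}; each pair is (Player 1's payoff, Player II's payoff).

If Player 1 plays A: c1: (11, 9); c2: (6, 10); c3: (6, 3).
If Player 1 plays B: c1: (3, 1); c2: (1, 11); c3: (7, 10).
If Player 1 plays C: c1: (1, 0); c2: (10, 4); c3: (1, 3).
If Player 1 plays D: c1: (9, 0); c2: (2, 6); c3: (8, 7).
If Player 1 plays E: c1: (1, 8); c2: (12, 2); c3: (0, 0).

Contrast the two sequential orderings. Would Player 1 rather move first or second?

If Player 1 leads: Player II's best replies are A→c2, B→c2, C→c2, D→c3, E→c1; Player 1's induced payoffs 6, 1, 10, 8, 1; outcome (C, c2), payoffs (10, 4).
If Player II leads: Player 1's best replies are c1→A, c2→E, c3→D; Player II's induced payoffs 9, 2, 7; outcome (A, c1), payoffs (11, 9).
Player 1 gets 10 moving first and 11 moving second, so Player 1 prefers to move second.

second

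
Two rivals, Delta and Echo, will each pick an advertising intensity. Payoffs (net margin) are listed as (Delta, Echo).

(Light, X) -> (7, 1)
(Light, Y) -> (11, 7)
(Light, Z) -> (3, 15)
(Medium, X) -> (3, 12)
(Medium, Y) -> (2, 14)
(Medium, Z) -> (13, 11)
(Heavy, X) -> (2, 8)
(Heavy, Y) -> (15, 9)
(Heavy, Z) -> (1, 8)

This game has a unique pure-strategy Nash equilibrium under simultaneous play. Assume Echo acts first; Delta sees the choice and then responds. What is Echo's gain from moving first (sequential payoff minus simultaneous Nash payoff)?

2

Backward induction with Echo moving first.
- X: Delta compares 7, 3, 2 and picks Light; Echo would get 1.
- Y: Delta compares 11, 2, 15 and picks Heavy; Echo would get 9.
- Z: Delta compares 3, 13, 1 and picks Medium; Echo would get 11.
Maximizing over 1, 9, 11, Echo chooses Z. Subgame-perfect outcome: (Medium, Z) with payoffs (13, 11).
For the simultaneous game, intersect best replies.
Delta's best replies: X→Light; Y→Heavy; Z→Medium.
Echo's best replies: Light→Z; Medium→Y; Heavy→Y.
The unique mutual best reply is (Heavy, Y), giving (15, 9).
Echo's commitment gain: 11 − 9 = 2.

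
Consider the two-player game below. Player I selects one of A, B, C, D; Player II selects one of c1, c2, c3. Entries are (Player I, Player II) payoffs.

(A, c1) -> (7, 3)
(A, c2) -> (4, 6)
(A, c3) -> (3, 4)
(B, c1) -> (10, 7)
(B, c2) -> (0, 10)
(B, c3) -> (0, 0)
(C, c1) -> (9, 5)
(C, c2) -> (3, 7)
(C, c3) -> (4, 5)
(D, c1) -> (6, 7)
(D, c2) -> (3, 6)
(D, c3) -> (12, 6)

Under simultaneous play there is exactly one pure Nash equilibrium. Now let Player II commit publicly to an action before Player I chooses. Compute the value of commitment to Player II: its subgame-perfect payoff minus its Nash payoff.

Backward induction with Player II moving first.
- c1: Player I compares 7, 10, 9, 6 and picks B; Player II would get 7.
- c2: Player I compares 4, 0, 3, 3 and picks A; Player II would get 6.
- c3: Player I compares 3, 0, 4, 12 and picks D; Player II would get 6.
Player II's induced payoffs are 7, 6, 6, so Player II commits to c1. Subgame-perfect outcome: (B, c1) with payoffs (10, 7).
Under simultaneous play:
Player I's best replies: c1→B; c2→A; c3→D.
Player II's best replies: A→c2; B→c2; C→c2; D→c1.
The unique mutual best reply is (A, c2), giving (4, 6).
Player II's commitment gain: 7 − 6 = 1.

1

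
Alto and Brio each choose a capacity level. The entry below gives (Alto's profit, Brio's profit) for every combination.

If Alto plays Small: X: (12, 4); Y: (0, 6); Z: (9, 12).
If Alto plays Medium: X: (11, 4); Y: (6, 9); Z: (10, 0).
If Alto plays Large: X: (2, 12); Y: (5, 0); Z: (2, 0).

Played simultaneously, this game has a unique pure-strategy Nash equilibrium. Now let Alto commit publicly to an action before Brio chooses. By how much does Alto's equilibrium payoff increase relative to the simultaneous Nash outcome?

Work backward from Brio's decision.
- Small: BR = Z, leader payoff 9.
- Medium: BR = Y, leader payoff 6.
- Large: BR = X, leader payoff 2.
Alto's induced payoffs are 9, 6, 2, so Alto commits to Small. Subgame-perfect outcome: (Small, Z) with payoffs (9, 12).
For the simultaneous game, intersect best replies.
Alto's best replies: X→Small; Y→Medium; Z→Medium.
Brio's best replies: Small→Z; Medium→Y; Large→X.
The unique mutual best reply is (Medium, Y), giving (6, 9).
Alto's commitment gain: 9 − 6 = 3.

3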